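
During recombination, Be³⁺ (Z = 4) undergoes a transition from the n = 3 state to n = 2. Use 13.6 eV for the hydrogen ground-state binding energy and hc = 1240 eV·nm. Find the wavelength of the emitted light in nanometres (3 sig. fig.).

For Z = 4 the level energies scale as Z², so the effective Rydberg energy is 13.6 × 16 = 217.6 eV.
ΔE = 217.6 × (1/2² − 1/3²) = 217.6 × 0.1389 = 30.22 eV.
λ = hc/ΔE = 1240 / 30.22 = 41.0 nm.

41.0 nm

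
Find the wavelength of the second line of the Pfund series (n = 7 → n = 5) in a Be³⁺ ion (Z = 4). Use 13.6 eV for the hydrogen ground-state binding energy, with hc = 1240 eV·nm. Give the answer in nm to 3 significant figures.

291 nm

The Pfund series terminates on n_f = 5; the second line has n_i = 5+2 = 7.
ΔE = 217.6 × (1/5² − 1/7²) = 4.263 eV.
λ = 1240 / 4.263 = 291 nm.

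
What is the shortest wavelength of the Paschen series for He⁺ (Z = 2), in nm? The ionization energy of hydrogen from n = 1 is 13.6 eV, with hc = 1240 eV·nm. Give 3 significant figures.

The Paschen series has lower level n_f = 3; the series limit corresponds to n_i → ∞.
ΔE_max = 13.6 × 4 / 3² = 6.044 eV.
λ_min = 1240 / 6.044 = 205 nm.

205 nm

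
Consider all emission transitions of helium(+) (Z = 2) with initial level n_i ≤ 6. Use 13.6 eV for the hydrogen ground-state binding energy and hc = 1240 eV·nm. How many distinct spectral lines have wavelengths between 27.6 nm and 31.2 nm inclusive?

1

Enumerate all n_i → n_f pairs with 1 ≤ n_f < n_i ≤ 6 and compute λ = 1240 / [13.6·4·(1/n_f² − 1/n_i²)].
Lines falling in [27.6, 31.2] nm: 2→1 (30.39 nm).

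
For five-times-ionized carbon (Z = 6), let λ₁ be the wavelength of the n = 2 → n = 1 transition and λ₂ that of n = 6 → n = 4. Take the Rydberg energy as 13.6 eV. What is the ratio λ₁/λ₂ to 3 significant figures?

λ ∝ 1/ΔE ∝ 1/(1/n_f² − 1/n_i²), and the Z² and hc factors cancel in the ratio.
λ₁/λ₂ = (1/4² − 1/6²)/(1/1² − 1/2²) = 0.03472/0.7500 = 0.0463.

0.0463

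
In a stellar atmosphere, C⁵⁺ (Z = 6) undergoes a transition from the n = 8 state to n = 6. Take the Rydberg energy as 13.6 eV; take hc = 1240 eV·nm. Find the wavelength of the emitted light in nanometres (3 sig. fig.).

208 nm

For Z = 6 the level energies scale as Z², so the effective Rydberg energy is 13.6 × 36 = 489.6 eV.
ΔE = 489.6 × (1/6² − 1/8²) = 489.6 × 0.01215 = 5.950 eV.
λ = hc/ΔE = 1240 / 5.950 = 208 nm.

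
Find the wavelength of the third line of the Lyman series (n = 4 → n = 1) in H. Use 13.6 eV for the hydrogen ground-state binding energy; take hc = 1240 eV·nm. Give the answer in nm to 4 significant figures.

97.25 nm

The Lyman series terminates on n_f = 1; the third line has n_i = 1+3 = 4.
ΔE = 13.60 × (1/1² − 1/4²) = 12.75 eV.
λ = 1240 / 12.75 = 97.25 nm.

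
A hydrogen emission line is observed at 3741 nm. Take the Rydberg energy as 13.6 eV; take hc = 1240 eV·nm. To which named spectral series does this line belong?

Pfund

ΔE = 1240/3741 = 0.3315 eV.
This matches 13.6 × (1/5² − 1/8²), so n_f = 5: the Pfund series.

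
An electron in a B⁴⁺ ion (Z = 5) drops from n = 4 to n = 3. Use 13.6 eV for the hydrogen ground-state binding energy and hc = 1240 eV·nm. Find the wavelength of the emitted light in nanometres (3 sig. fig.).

For Z = 5 the level energies scale as Z², so the effective Rydberg energy is 13.6 × 25 = 340.0 eV.
ΔE = 340.0 × (1/3² − 1/4²) = 340.0 × 0.04861 = 16.53 eV.
λ = hc/ΔE = 1240 / 16.53 = 75.0 nm.

75.0 nm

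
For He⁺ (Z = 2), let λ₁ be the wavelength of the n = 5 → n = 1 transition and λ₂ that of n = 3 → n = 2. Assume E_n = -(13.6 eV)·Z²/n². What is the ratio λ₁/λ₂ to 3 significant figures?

0.145

λ ∝ 1/ΔE ∝ 1/(1/n_f² − 1/n_i²), and the Z² and hc factors cancel in the ratio.
λ₁/λ₂ = (1/2² − 1/3²)/(1/1² − 1/5²) = 0.1389/0.9600 = 0.145.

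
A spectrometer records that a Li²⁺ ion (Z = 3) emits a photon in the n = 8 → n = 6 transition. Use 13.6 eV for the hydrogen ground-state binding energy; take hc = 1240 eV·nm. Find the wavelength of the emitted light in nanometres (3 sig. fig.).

For Z = 3 the level energies scale as Z², so the effective Rydberg energy is 13.6 × 9 = 122.4 eV.
ΔE = 122.4 × (1/6² − 1/8²) = 122.4 × 0.01215 = 1.488 eV.
λ = hc/ΔE = 1240 / 1.488 = 834 nm.

834 nm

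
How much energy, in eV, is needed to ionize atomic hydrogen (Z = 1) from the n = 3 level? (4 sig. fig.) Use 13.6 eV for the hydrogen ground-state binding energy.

1.511 eV

E_3 = −13.60/9 = −1.511 eV, so ionization (to E = 0) requires 1.511 eV.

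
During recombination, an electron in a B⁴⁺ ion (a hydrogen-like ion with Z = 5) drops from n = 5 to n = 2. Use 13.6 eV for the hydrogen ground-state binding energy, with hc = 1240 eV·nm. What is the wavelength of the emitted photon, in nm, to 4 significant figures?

For Z = 5 the level energies scale as Z², so the effective Rydberg energy is 13.6 × 25 = 340.0 eV.
ΔE = 340.0 × (1/2² − 1/5²) = 340.0 × 0.2100 = 71.40 eV.
λ = hc/ΔE = 1240 / 71.40 = 17.37 nm.

17.37 nm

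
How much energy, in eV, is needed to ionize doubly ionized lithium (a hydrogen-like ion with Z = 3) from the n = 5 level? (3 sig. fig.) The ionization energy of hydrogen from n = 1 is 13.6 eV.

4.90 eV

E_n = −13.6 Z²/n² = −122.4/n² eV for Z = 3.
E_5 = −122.4/25 = −4.90 eV, so ionization (to E = 0) requires 4.90 eV.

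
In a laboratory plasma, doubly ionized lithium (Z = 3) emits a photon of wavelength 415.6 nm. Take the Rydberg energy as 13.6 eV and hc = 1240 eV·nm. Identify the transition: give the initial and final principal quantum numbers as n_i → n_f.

n_i = 8, n_f = 5

The photon energy is ΔE = hc/λ = 1240 / 415.6 = 2.984 eV.
With Z = 3, ΔE = 122.4 × (1/n_f² − 1/n_i²), so 1/n_f² − 1/n_i² = 0.02438.
Trying n_f = 5 gives 1/n_i² = 0.01562, i.e. n_i ≈ 8; this pair matches.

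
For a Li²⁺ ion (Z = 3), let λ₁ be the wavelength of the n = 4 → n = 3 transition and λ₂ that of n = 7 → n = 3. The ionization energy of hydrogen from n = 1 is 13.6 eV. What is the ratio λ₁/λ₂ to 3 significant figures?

λ ∝ 1/ΔE ∝ 1/(1/n_f² − 1/n_i²), and the Z² and hc factors cancel in the ratio.
λ₁/λ₂ = (1/3² − 1/7²)/(1/3² − 1/4²) = 0.09070/0.04861 = 1.87.

1.87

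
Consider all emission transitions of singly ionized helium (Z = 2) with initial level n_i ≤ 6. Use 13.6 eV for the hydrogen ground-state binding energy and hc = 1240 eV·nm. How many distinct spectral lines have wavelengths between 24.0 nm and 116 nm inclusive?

5

Enumerate all n_i → n_f pairs with 1 ≤ n_f < n_i ≤ 6 and compute λ = 1240 / [13.6·4·(1/n_f² − 1/n_i²)].
Lines falling in [24.0, 116] nm: 4→1 (24.31 nm), 3→1 (25.64 nm), 2→1 (30.39 nm), 6→2 (102.6 nm), 5→2 (108.5 nm).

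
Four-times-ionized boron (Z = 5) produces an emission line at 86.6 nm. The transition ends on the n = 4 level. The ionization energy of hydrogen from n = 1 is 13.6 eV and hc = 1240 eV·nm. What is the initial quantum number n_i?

The photon energy is ΔE = hc/λ = 1240 / 86.6 = 14.32 eV.
With Z = 5, ΔE = 340.0 × (1/n_f² − 1/n_i²), so 1/n_f² − 1/n_i² = 0.04211.
With n_f = 4: 1/n_i² = 1/16 − 0.04211 = 0.02039, so n_i ≈ 7.00.

n_i = 7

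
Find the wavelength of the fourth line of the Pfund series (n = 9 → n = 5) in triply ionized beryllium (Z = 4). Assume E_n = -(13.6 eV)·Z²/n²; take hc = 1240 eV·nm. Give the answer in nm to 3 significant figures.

The Pfund series terminates on n_f = 5; the fourth line has n_i = 5+4 = 9.
ΔE = 217.6 × (1/5² − 1/9²) = 6.018 eV.
λ = 1240 / 6.018 = 206 nm.

206 nm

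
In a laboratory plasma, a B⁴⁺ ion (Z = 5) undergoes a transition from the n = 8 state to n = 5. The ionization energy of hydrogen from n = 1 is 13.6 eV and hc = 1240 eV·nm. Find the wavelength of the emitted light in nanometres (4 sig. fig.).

149.6 nm

For Z = 5 the level energies scale as Z², so the effective Rydberg energy is 13.6 × 25 = 340.0 eV.
ΔE = 340.0 × (1/5² − 1/8²) = 340.0 × 0.02438 = 8.288 eV.
λ = hc/ΔE = 1240 / 8.288 = 149.6 nm.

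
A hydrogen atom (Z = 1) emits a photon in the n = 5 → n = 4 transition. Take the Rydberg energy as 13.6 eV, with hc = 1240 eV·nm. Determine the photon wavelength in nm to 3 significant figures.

4050 nm

ΔE = 13.60 × (1/4² − 1/5²) = 13.60 × 0.02250 = 0.3060 eV.
λ = hc/ΔE = 1240 / 0.3060 = 4050 nm.
This line belongs to the Brackett series.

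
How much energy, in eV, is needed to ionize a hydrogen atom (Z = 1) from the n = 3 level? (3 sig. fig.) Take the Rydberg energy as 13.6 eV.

E_3 = −13.60/9 = −1.51 eV, so ionization (to E = 0) requires 1.51 eV.

1.51 eV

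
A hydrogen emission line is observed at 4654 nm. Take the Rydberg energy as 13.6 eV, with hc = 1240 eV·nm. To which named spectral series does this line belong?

ΔE = 1240/4654 = 0.2664 eV.
This matches 13.6 × (1/5² − 1/7²), so n_f = 5: the Pfund series.

Pfund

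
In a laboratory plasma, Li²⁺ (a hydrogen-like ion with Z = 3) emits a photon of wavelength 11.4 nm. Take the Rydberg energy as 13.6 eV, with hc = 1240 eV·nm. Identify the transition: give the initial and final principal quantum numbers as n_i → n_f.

The photon energy is ΔE = hc/λ = 1240 / 11.4 = 108.8 eV.
With Z = 3, ΔE = 122.4 × (1/n_f² − 1/n_i²), so 1/n_f² − 1/n_i² = 0.8887.
Trying n_f = 1 gives 1/n_i² = 0.1113, i.e. n_i ≈ 3; this pair matches.

n_i = 3, n_f = 1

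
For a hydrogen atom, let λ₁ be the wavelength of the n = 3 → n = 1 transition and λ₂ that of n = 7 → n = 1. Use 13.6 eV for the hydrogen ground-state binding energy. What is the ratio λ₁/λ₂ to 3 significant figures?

λ ∝ 1/ΔE ∝ 1/(1/n_f² − 1/n_i²), and the Z² and hc factors cancel in the ratio.
λ₁/λ₂ = (1/1² − 1/7²)/(1/1² − 1/3²) = 0.9796/0.8889 = 1.10.

1.10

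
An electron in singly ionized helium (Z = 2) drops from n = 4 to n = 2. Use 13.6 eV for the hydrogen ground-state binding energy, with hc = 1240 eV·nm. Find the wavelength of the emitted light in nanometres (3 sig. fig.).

For Z = 2 the level energies scale as Z², so the effective Rydberg energy is 13.6 × 4 = 54.40 eV.
ΔE = 54.40 × (1/2² − 1/4²) = 54.40 × 0.1875 = 10.20 eV.
λ = hc/ΔE = 1240 / 10.20 = 122 nm.

122 nm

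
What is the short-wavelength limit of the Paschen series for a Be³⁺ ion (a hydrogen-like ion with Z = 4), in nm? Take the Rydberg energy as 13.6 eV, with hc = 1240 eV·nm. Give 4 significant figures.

51.29 nm

The Paschen series has lower level n_f = 3; the series limit corresponds to n_i → ∞.
ΔE_max = 13.6 × 16 / 3² = 24.18 eV.
λ_min = 1240 / 24.18 = 51.29 nm.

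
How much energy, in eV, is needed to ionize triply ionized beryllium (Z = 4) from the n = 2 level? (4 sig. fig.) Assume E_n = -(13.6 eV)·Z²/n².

54.40 eV

E_n = −13.6 Z²/n² = −217.6/n² eV for Z = 4.
E_2 = −217.6/4 = −54.40 eV, so ionization (to E = 0) requires 54.40 eV.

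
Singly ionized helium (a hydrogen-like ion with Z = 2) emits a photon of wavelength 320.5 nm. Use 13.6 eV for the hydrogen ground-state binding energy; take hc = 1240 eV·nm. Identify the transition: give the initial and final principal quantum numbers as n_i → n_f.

n_i = 5, n_f = 3

The photon energy is ΔE = hc/λ = 1240 / 320.5 = 3.869 eV.
With Z = 2, ΔE = 54.40 × (1/n_f² − 1/n_i²), so 1/n_f² − 1/n_i² = 0.07112.
Trying n_f = 3 gives 1/n_i² = 0.03999, i.e. n_i ≈ 5; this pair matches.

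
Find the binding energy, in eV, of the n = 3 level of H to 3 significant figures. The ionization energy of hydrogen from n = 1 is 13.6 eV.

E_3 = −13.60/9 = −1.51 eV, so ionization (to E = 0) requires 1.51 eV.

1.51 eV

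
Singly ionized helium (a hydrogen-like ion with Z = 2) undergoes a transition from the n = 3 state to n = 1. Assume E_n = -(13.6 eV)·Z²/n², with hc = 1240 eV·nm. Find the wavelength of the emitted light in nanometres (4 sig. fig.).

For Z = 2 the level energies scale as Z², so the effective Rydberg energy is 13.6 × 4 = 54.40 eV.
ΔE = 54.40 × (1/1² − 1/3²) = 54.40 × 0.8889 = 48.36 eV.
λ = hc/ΔE = 1240 / 48.36 = 25.64 nm.

25.64 nm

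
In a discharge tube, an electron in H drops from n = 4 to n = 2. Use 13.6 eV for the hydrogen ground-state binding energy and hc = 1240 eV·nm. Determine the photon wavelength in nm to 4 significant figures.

486.3 nm

ΔE = 13.60 × (1/2² − 1/4²) = 13.60 × 0.1875 = 2.550 eV.
λ = hc/ΔE = 1240 / 2.550 = 486.3 nm.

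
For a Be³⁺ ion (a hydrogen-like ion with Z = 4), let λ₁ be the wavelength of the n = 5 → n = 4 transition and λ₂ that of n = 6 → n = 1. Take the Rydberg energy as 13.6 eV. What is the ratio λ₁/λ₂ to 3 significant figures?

43.2

λ ∝ 1/ΔE ∝ 1/(1/n_f² − 1/n_i²), and the Z² and hc factors cancel in the ratio.
λ₁/λ₂ = (1/1² − 1/6²)/(1/4² − 1/5²) = 0.9722/0.02250 = 43.2.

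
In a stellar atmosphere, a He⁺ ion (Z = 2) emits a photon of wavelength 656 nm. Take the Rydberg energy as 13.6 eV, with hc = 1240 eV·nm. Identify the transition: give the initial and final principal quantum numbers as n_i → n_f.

The photon energy is ΔE = hc/λ = 1240 / 656 = 1.890 eV.
With Z = 2, ΔE = 54.40 × (1/n_f² − 1/n_i²), so 1/n_f² − 1/n_i² = 0.03475.
Trying n_f = 4 gives 1/n_i² = 0.02775, i.e. n_i ≈ 6; this pair matches.

n_i = 6, n_f = 4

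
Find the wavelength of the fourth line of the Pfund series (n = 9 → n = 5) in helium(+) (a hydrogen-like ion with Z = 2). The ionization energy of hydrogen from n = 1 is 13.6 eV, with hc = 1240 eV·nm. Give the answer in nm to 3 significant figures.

The Pfund series terminates on n_f = 5; the fourth line has n_i = 5+4 = 9.
ΔE = 54.40 × (1/5² − 1/9²) = 1.504 eV.
λ = 1240 / 1.504 = 824 nm.

824 nm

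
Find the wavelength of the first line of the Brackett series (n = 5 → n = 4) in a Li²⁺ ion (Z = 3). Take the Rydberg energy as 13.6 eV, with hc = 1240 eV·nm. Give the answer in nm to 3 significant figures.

450 nm

The Brackett series terminates on n_f = 4; the first line has n_i = 4+1 = 5.
ΔE = 122.4 × (1/4² − 1/5²) = 2.754 eV.
λ = 1240 / 2.754 = 450 nm.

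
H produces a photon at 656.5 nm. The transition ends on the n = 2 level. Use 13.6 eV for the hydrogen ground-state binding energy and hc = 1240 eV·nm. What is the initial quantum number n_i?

The photon energy is ΔE = hc/λ = 1240 / 656.5 = 1.889 eV.
With Z = 1, ΔE = 13.60 × (1/n_f² − 1/n_i²), so 1/n_f² − 1/n_i² = 0.1389.
With n_f = 2: 1/n_i² = 1/4 − 0.1389 = 0.1111, so n_i ≈ 3.00.

n_i = 3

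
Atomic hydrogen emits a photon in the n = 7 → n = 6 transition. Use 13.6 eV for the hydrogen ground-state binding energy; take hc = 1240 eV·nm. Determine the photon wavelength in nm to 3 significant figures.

12400 nm

ΔE = 13.60 × (1/6² − 1/7²) = 13.60 × 0.007370 = 0.1002 eV.
λ = hc/ΔE = 1240 / 0.1002 = 12400 nm.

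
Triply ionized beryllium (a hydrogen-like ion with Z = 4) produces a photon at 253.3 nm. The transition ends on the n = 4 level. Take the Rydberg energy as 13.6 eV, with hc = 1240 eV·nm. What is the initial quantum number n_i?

n_i = 5

The photon energy is ΔE = hc/λ = 1240 / 253.3 = 4.895 eV.
With Z = 4, ΔE = 217.6 × (1/n_f² − 1/n_i²), so 1/n_f² − 1/n_i² = 0.02250.
With n_f = 4: 1/n_i² = 1/16 − 0.02250 = 0.04000, so n_i ≈ 5.00.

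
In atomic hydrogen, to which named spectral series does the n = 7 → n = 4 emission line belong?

Brackett

The series is set by the lower level: n_f = 4 is the Brackett series.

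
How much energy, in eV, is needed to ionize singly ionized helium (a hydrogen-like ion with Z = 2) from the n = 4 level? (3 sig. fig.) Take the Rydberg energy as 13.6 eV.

E_n = −13.6 Z²/n² = −54.40/n² eV for Z = 2.
E_4 = −54.40/16 = −3.40 eV, so ionization (to E = 0) requires 3.40 eV.

3.40 eV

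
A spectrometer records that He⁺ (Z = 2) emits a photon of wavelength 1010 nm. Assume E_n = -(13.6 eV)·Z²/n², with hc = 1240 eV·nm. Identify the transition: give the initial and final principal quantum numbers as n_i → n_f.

n_i = 5, n_f = 4

The photon energy is ΔE = hc/λ = 1240 / 1010 = 1.228 eV.
With Z = 2, ΔE = 54.40 × (1/n_f² − 1/n_i²), so 1/n_f² − 1/n_i² = 0.02257.
Trying n_f = 4 gives 1/n_i² = 0.03993, i.e. n_i ≈ 5; this pair matches.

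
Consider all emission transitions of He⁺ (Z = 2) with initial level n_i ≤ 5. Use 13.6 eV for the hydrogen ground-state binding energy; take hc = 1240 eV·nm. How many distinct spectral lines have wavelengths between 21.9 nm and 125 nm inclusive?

6

Enumerate all n_i → n_f pairs with 1 ≤ n_f < n_i ≤ 5 and compute λ = 1240 / [13.6·4·(1/n_f² − 1/n_i²)].
Lines falling in [21.9, 125] nm: 5→1 (23.74 nm), 4→1 (24.31 nm), 3→1 (25.64 nm), 2→1 (30.39 nm), 5→2 (108.5 nm), 4→2 (121.6 nm).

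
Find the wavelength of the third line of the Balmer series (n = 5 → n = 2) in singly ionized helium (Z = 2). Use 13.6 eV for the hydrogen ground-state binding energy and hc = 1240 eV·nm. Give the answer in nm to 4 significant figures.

108.5 nm

The Balmer series terminates on n_f = 2; the third line has n_i = 2+3 = 5.
ΔE = 54.40 × (1/2² − 1/5²) = 11.42 eV.
λ = 1240 / 11.42 = 108.5 nm.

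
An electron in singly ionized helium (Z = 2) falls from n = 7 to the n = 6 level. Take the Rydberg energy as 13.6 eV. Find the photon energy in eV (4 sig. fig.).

The Bohr energies scale as Z², so for Z = 2: E_n = −54.40/n² eV.
E_7 = −54.40/49 = −1.110 eV and E_6 = −54.40/36 = −1.511 eV.
The photon energy is |E_7 − E_6| = 0.4009 eV.

0.4009 eV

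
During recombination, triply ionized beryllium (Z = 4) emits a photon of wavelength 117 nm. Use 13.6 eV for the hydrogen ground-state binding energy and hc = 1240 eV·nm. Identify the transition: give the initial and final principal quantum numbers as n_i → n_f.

n_i = 4, n_f = 3

The photon energy is ΔE = hc/λ = 1240 / 117 = 10.60 eV.
With Z = 4, ΔE = 217.6 × (1/n_f² − 1/n_i²), so 1/n_f² − 1/n_i² = 0.04871.
Trying n_f = 3 gives 1/n_i² = 0.06241, i.e. n_i ≈ 4; this pair matches.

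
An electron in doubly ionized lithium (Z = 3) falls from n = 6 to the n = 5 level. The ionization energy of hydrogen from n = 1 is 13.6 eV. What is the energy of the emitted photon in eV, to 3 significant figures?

1.50 eV

The Bohr energies scale as Z², so for Z = 3: E_n = −122.4/n² eV.
E_6 = −122.4/36 = −3.400 eV and E_5 = −122.4/25 = −4.896 eV.
The photon energy is |E_6 − E_5| = 1.50 eV.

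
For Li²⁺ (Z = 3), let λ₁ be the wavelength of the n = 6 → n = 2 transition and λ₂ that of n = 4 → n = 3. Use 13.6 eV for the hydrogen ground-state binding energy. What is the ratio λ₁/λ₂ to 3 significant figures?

λ ∝ 1/ΔE ∝ 1/(1/n_f² − 1/n_i²), and the Z² and hc factors cancel in the ratio.
λ₁/λ₂ = (1/3² − 1/4²)/(1/2² − 1/6²) = 0.04861/0.2222 = 0.219.

0.219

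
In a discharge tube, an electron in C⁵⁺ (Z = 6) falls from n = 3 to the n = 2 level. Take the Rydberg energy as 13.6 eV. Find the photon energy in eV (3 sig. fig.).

68.0 eV

The Bohr energies scale as Z², so for Z = 6: E_n = −489.6/n² eV.
E_3 = −489.6/9 = −54.40 eV and E_2 = −489.6/4 = −122.4 eV.
The photon energy is |E_3 − E_2| = 68.0 eV.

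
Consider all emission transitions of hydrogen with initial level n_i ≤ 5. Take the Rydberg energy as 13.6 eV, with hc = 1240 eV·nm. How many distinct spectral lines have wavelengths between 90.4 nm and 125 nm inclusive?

Enumerate all n_i → n_f pairs with 1 ≤ n_f < n_i ≤ 5 and compute λ = 1240 / [13.6·1·(1/n_f² − 1/n_i²)].
Lines falling in [90.4, 125] nm: 5→1 (94.98 nm), 4→1 (97.25 nm), 3→1 (102.6 nm), 2→1 (121.6 nm).

4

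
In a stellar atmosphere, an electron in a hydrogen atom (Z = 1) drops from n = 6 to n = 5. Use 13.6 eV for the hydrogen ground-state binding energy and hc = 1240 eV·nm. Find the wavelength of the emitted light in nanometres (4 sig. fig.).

7460 nm

ΔE = 13.60 × (1/5² − 1/6²) = 13.60 × 0.01222 = 0.1662 eV.
λ = hc/ΔE = 1240 / 0.1662 = 7460 nm.
This line belongs to the Pfund series.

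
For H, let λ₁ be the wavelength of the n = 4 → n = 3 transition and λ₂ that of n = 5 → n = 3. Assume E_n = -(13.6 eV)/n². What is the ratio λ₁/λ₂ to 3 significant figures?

1.46

λ ∝ 1/ΔE ∝ 1/(1/n_f² − 1/n_i²), and the Z² and hc factors cancel in the ratio.
λ₁/λ₂ = (1/3² − 1/5²)/(1/3² − 1/4²) = 0.07111/0.04861 = 1.46.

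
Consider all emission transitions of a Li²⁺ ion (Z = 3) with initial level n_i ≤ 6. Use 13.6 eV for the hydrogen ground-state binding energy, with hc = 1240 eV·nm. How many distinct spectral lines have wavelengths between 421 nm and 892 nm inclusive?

Enumerate all n_i → n_f pairs with 1 ≤ n_f < n_i ≤ 6 and compute λ = 1240 / [13.6·9·(1/n_f² − 1/n_i²)].
Lines falling in [421, 892] nm: 5→4 (450.3 nm), 6→5 (828.9 nm).

2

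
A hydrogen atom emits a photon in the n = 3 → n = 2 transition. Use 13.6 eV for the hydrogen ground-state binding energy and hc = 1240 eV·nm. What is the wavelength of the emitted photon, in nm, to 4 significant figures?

ΔE = 13.60 × (1/2² − 1/3²) = 13.60 × 0.1389 = 1.889 eV.
λ = hc/ΔE = 1240 / 1.889 = 656.5 nm.
This line belongs to the Balmer series.

656.5 nm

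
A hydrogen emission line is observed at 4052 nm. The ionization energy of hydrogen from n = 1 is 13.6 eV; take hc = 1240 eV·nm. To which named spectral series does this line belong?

Brackett

ΔE = 1240/4052 = 0.3060 eV.
This matches 13.6 × (1/4² − 1/5²), so n_f = 4: the Brackett series.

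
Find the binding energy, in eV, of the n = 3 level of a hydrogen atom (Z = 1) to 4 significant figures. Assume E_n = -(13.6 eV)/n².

1.511 eV

E_3 = −13.60/9 = −1.511 eV, so ionization (to E = 0) requires 1.511 eV.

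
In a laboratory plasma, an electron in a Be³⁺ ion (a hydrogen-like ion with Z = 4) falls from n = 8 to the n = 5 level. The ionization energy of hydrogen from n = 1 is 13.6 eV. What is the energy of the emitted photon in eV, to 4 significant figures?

5.304 eV

The Bohr energies scale as Z², so for Z = 4: E_n = −217.6/n² eV.
E_8 = −217.6/64 = −3.400 eV and E_5 = −217.6/25 = −8.704 eV.
The photon energy is |E_8 − E_5| = 5.304 eV.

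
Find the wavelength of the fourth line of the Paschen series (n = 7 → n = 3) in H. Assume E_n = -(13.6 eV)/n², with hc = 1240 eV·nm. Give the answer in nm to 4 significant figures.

1005 nm

The Paschen series terminates on n_f = 3; the fourth line has n_i = 3+4 = 7.
ΔE = 13.60 × (1/3² − 1/7²) = 1.234 eV.
λ = 1240 / 1.234 = 1005 nm.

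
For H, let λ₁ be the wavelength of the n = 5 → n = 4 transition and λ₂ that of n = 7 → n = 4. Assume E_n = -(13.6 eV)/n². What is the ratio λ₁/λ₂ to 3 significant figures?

1.87

λ ∝ 1/ΔE ∝ 1/(1/n_f² − 1/n_i²), and the Z² and hc factors cancel in the ratio.
λ₁/λ₂ = (1/4² − 1/7²)/(1/4² − 1/5²) = 0.04209/0.02250 = 1.87.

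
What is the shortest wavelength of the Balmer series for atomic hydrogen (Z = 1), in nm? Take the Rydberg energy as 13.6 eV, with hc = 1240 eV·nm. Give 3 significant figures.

The Balmer series has lower level n_f = 2; the series limit corresponds to n_i → ∞.
ΔE_max = 13.6 × 1 / 2² = 3.400 eV.
λ_min = 1240 / 3.400 = 365 nm.

365 nm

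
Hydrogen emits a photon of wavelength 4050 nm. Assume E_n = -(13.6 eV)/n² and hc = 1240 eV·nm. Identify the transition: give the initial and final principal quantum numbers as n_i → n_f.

n_i = 5, n_f = 4

The photon energy is ΔE = hc/λ = 1240 / 4050 = 0.3062 eV.
With Z = 1, ΔE = 13.60 × (1/n_f² − 1/n_i²), so 1/n_f² − 1/n_i² = 0.02251.
Trying n_f = 4 gives 1/n_i² = 0.03999, i.e. n_i ≈ 5; this pair matches.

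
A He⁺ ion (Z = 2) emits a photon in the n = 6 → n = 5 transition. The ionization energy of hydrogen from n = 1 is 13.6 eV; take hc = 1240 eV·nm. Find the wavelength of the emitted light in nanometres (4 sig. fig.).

For Z = 2 the level energies scale as Z², so the effective Rydberg energy is 13.6 × 4 = 54.40 eV.
ΔE = 54.40 × (1/5² − 1/6²) = 54.40 × 0.01222 = 0.6649 eV.
λ = hc/ΔE = 1240 / 0.6649 = 1865 nm.

1865 nm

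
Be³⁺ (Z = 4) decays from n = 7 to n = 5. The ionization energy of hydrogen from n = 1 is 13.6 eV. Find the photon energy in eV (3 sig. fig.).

4.26 eV

The Bohr energies scale as Z², so for Z = 4: E_n = −217.6/n² eV.
E_7 = −217.6/49 = −4.441 eV and E_5 = −217.6/25 = −8.704 eV.
The photon energy is |E_7 − E_5| = 4.26 eV.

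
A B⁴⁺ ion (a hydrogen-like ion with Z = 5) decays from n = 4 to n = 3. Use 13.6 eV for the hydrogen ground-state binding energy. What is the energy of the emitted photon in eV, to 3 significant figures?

16.5 eV

The Bohr energies scale as Z², so for Z = 5: E_n = −340.0/n² eV.
E_4 = −340.0/16 = −21.25 eV and E_3 = −340.0/9 = −37.78 eV.
The photon energy is |E_4 − E_3| = 16.5 eV.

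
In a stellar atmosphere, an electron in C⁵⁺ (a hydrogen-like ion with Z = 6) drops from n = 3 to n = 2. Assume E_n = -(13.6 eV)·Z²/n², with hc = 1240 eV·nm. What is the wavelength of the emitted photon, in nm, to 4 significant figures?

For Z = 6 the level energies scale as Z², so the effective Rydberg energy is 13.6 × 36 = 489.6 eV.
ΔE = 489.6 × (1/2² − 1/3²) = 489.6 × 0.1389 = 68.00 eV.
λ = hc/ΔE = 1240 / 68.00 = 18.24 nm.

18.24 nm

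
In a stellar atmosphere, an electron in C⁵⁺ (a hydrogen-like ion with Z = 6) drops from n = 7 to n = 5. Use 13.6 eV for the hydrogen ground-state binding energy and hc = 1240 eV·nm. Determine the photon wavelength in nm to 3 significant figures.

For Z = 6 the level energies scale as Z², so the effective Rydberg energy is 13.6 × 36 = 489.6 eV.
ΔE = 489.6 × (1/5² − 1/7²) = 489.6 × 0.01959 = 9.592 eV.
λ = hc/ΔE = 1240 / 9.592 = 129 nm.

129 nm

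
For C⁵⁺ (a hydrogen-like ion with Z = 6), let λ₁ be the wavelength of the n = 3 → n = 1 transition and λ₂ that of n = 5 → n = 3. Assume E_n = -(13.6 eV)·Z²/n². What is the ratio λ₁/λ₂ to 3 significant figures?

λ ∝ 1/ΔE ∝ 1/(1/n_f² − 1/n_i²), and the Z² and hc factors cancel in the ratio.
λ₁/λ₂ = (1/3² − 1/5²)/(1/1² − 1/3²) = 0.07111/0.8889 = 0.0800.

0.0800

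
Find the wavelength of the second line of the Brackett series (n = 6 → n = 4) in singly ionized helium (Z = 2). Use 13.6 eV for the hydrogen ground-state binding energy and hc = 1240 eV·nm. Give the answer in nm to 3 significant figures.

The Brackett series terminates on n_f = 4; the second line has n_i = 4+2 = 6.
ΔE = 54.40 × (1/4² − 1/6²) = 1.889 eV.
λ = 1240 / 1.889 = 656 nm.

656 nm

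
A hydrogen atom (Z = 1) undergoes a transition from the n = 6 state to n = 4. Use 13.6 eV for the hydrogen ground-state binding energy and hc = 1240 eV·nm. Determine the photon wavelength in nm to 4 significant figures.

ΔE = 13.60 × (1/4² − 1/6²) = 13.60 × 0.03472 = 0.4722 eV.
λ = hc/ΔE = 1240 / 0.4722 = 2626 nm.

2626 nm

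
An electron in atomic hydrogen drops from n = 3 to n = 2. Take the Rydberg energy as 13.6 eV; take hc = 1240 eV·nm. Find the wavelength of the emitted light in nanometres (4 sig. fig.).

656.5 nm

ΔE = 13.60 × (1/2² − 1/3²) = 13.60 × 0.1389 = 1.889 eV.
λ = hc/ΔE = 1240 / 1.889 = 656.5 nm.
This line belongs to the Balmer series.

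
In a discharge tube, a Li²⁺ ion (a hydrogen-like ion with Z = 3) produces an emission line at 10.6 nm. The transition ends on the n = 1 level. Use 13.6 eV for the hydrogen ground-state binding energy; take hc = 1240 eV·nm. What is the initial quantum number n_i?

The photon energy is ΔE = hc/λ = 1240 / 10.6 = 117.0 eV.
With Z = 3, ΔE = 122.4 × (1/n_f² − 1/n_i²), so 1/n_f² − 1/n_i² = 0.9557.
With n_f = 1: 1/n_i² = 1/1 − 0.9557 = 0.04427, so n_i ≈ 4.75.

n_i = 5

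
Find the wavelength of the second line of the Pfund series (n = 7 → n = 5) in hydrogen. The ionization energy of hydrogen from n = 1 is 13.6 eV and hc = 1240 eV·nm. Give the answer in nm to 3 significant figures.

4650 nm

The Pfund series terminates on n_f = 5; the second line has n_i = 5+2 = 7.
ΔE = 13.60 × (1/5² − 1/7²) = 0.2664 eV.
λ = 1240 / 0.2664 = 4650 nm.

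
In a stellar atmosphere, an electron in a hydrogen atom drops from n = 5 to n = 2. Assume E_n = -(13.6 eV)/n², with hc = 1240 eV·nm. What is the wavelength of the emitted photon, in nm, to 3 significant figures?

434 nm

ΔE = 13.60 × (1/2² − 1/5²) = 13.60 × 0.2100 = 2.856 eV.
λ = hc/ΔE = 1240 / 2.856 = 434 nm.
This line belongs to the Balmer series.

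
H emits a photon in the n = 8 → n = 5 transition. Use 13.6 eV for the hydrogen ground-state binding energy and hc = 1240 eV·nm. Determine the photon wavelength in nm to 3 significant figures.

ΔE = 13.60 × (1/5² − 1/8²) = 13.60 × 0.02438 = 0.3315 eV.
λ = hc/ΔE = 1240 / 0.3315 = 3740 nm.

3740 nm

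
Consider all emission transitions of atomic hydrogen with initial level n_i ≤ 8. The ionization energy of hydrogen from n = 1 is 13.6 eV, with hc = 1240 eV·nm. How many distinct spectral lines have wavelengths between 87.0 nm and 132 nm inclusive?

7

Enumerate all n_i → n_f pairs with 1 ≤ n_f < n_i ≤ 8 and compute λ = 1240 / [13.6·1·(1/n_f² − 1/n_i²)].
Lines falling in [87.0, 132] nm: 8→1 (92.62 nm), 7→1 (93.08 nm), 6→1 (93.78 nm), 5→1 (94.98 nm), 4→1 (97.25 nm), 3→1 (102.6 nm), 2→1 (121.6 nm).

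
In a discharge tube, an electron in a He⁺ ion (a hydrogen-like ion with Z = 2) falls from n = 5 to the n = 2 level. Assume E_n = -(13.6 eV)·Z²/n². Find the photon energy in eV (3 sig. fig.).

11.4 eV

The Bohr energies scale as Z², so for Z = 2: E_n = −54.40/n² eV.
E_5 = −54.40/25 = −2.176 eV and E_2 = −54.40/4 = −13.60 eV.
The photon energy is |E_5 − E_2| = 11.4 eV.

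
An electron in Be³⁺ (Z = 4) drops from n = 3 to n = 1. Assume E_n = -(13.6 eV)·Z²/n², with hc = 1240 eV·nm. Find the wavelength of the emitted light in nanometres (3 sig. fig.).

6.41 nm

For Z = 4 the level energies scale as Z², so the effective Rydberg energy is 13.6 × 16 = 217.6 eV.
ΔE = 217.6 × (1/1² − 1/3²) = 217.6 × 0.8889 = 193.4 eV.
λ = hc/ΔE = 1240 / 193.4 = 6.41 nm.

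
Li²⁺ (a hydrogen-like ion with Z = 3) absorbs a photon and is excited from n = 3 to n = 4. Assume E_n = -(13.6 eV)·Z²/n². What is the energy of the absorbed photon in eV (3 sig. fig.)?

The Bohr energies scale as Z², so for Z = 3: E_n = −122.4/n² eV.
E_4 = −122.4/16 = −7.650 eV and E_3 = −122.4/9 = −13.60 eV.
The photon energy is |E_4 − E_3| = 5.95 eV.

5.95 eV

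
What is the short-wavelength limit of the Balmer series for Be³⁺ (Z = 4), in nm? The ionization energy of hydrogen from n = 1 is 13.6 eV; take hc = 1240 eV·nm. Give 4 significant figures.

22.79 nm

The Balmer series has lower level n_f = 2; the series limit corresponds to n_i → ∞.
ΔE_max = 13.6 × 16 / 2² = 54.40 eV.
λ_min = 1240 / 54.40 = 22.79 nm.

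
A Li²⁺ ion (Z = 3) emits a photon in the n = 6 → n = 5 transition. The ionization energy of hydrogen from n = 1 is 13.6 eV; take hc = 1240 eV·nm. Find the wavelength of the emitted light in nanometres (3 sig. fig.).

829 nm

For Z = 3 the level energies scale as Z², so the effective Rydberg energy is 13.6 × 9 = 122.4 eV.
ΔE = 122.4 × (1/5² − 1/6²) = 122.4 × 0.01222 = 1.496 eV.
λ = hc/ΔE = 1240 / 1.496 = 829 nm.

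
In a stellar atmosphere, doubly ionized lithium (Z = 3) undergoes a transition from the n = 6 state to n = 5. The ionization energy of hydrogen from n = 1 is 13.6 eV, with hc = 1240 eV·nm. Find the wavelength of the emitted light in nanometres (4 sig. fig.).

For Z = 3 the level energies scale as Z², so the effective Rydberg energy is 13.6 × 9 = 122.4 eV.
ΔE = 122.4 × (1/5² − 1/6²) = 122.4 × 0.01222 = 1.496 eV.
λ = hc/ΔE = 1240 / 1.496 = 828.9 nm.

828.9 nm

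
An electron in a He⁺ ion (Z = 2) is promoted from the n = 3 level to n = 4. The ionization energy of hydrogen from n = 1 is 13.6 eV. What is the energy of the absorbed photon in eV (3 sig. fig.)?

2.64 eV

The Bohr energies scale as Z², so for Z = 2: E_n = −54.40/n² eV.
E_4 = −54.40/16 = −3.400 eV and E_3 = −54.40/9 = −6.044 eV.
The photon energy is |E_4 − E_3| = 2.64 eV.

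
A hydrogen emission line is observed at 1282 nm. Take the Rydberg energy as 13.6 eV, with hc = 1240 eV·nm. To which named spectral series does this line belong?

ΔE = 1240/1282 = 0.9672 eV.
This matches 13.6 × (1/3² − 1/5²), so n_f = 3: the Paschen series.

Paschen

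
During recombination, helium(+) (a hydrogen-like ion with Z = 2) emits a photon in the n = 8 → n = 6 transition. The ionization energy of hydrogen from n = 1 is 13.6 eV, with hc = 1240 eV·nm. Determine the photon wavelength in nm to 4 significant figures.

1876 nm

For Z = 2 the level energies scale as Z², so the effective Rydberg energy is 13.6 × 4 = 54.40 eV.
ΔE = 54.40 × (1/6² − 1/8²) = 54.40 × 0.01215 = 0.6611 eV.
λ = hc/ΔE = 1240 / 0.6611 = 1876 nm.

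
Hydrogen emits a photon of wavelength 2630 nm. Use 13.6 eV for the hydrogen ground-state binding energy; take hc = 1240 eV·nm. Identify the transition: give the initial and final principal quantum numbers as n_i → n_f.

n_i = 6, n_f = 4

The photon energy is ΔE = hc/λ = 1240 / 2630 = 0.4715 eV.
With Z = 1, ΔE = 13.60 × (1/n_f² − 1/n_i²), so 1/n_f² − 1/n_i² = 0.03467.
Trying n_f = 4 gives 1/n_i² = 0.02783, i.e. n_i ≈ 6; this pair matches.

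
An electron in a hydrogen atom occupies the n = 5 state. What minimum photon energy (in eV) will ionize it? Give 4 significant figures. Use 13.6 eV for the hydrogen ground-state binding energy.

0.5440 eV

E_5 = −13.60/25 = −0.5440 eV, so ionization (to E = 0) requires 0.5440 eV.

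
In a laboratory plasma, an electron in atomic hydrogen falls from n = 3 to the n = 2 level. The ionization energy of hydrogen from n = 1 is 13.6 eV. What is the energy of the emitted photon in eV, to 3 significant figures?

1.89 eV

E_3 = −13.60/9 = −1.511 eV and E_2 = −13.60/4 = −3.400 eV.
The photon energy is |E_3 − E_2| = 1.89 eV.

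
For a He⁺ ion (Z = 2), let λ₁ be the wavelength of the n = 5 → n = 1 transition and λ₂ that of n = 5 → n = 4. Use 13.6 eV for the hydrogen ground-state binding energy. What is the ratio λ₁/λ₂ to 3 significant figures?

λ ∝ 1/ΔE ∝ 1/(1/n_f² − 1/n_i²), and the Z² and hc factors cancel in the ratio.
λ₁/λ₂ = (1/4² − 1/5²)/(1/1² − 1/5²) = 0.02250/0.9600 = 0.0234.

0.0234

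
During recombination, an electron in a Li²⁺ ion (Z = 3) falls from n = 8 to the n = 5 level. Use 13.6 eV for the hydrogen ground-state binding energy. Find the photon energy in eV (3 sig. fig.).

2.98 eV

The Bohr energies scale as Z², so for Z = 3: E_n = −122.4/n² eV.
E_8 = −122.4/64 = −1.913 eV and E_5 = −122.4/25 = −4.896 eV.
The photon energy is |E_8 − E_5| = 2.98 eV.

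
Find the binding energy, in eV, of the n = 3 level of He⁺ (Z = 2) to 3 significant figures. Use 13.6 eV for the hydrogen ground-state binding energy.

E_n = −13.6 Z²/n² = −54.40/n² eV for Z = 2.
E_3 = −54.40/9 = −6.04 eV, so ionization (to E = 0) requires 6.04 eV.

6.04 eV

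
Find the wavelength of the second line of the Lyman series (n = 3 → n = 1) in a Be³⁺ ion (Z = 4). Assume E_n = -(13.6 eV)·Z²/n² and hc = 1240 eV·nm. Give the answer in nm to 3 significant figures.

6.41 nm

The Lyman series terminates on n_f = 1; the second line has n_i = 1+2 = 3.
ΔE = 217.6 × (1/1² − 1/3²) = 193.4 eV.
λ = 1240 / 193.4 = 6.41 nm.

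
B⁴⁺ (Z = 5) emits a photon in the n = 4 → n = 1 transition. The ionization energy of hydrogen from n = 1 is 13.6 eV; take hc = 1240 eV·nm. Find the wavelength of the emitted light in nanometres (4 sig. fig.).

3.890 nm

For Z = 5 the level energies scale as Z², so the effective Rydberg energy is 13.6 × 25 = 340.0 eV.
ΔE = 340.0 × (1/1² − 1/4²) = 340.0 × 0.9375 = 318.8 eV.
λ = hc/ΔE = 1240 / 318.8 = 3.890 nm.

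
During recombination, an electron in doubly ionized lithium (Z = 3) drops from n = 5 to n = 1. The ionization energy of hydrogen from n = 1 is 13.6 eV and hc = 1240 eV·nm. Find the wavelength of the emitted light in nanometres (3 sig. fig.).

For Z = 3 the level energies scale as Z², so the effective Rydberg energy is 13.6 × 9 = 122.4 eV.
ΔE = 122.4 × (1/1² − 1/5²) = 122.4 × 0.9600 = 117.5 eV.
λ = hc/ΔE = 1240 / 117.5 = 10.6 nm.

10.6 nm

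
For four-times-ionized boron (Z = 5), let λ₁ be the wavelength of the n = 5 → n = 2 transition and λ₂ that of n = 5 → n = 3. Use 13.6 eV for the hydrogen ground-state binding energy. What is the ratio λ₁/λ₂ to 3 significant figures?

0.339

λ ∝ 1/ΔE ∝ 1/(1/n_f² − 1/n_i²), and the Z² and hc factors cancel in the ratio.
λ₁/λ₂ = (1/3² − 1/5²)/(1/2² − 1/5²) = 0.07111/0.2100 = 0.339.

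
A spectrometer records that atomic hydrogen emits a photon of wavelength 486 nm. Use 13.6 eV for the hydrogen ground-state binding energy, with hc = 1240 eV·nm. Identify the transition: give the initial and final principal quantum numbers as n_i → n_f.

n_i = 4, n_f = 2

The photon energy is ΔE = hc/λ = 1240 / 486 = 2.551 eV.
With Z = 1, ΔE = 13.60 × (1/n_f² − 1/n_i²), so 1/n_f² − 1/n_i² = 0.1876.
Trying n_f = 2 gives 1/n_i² = 0.06239, i.e. n_i ≈ 4; this pair matches.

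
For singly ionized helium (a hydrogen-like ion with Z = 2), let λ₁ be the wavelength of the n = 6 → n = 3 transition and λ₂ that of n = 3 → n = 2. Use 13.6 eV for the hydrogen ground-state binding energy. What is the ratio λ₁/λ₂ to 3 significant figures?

λ ∝ 1/ΔE ∝ 1/(1/n_f² − 1/n_i²), and the Z² and hc factors cancel in the ratio.
λ₁/λ₂ = (1/2² − 1/3²)/(1/3² − 1/6²) = 0.1389/0.08333 = 1.67.

1.67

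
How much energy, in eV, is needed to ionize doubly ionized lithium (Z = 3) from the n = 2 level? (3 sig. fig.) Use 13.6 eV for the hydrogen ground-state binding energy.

E_n = −13.6 Z²/n² = −122.4/n² eV for Z = 3.
E_2 = −122.4/4 = −30.6 eV, so ionization (to E = 0) requires 30.6 eV.

30.6 eV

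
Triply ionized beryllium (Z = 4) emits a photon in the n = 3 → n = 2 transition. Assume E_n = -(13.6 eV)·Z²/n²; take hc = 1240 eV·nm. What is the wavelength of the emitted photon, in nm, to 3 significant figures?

41.0 nm

For Z = 4 the level energies scale as Z², so the effective Rydberg energy is 13.6 × 16 = 217.6 eV.
ΔE = 217.6 × (1/2² − 1/3²) = 217.6 × 0.1389 = 30.22 eV.
λ = hc/ΔE = 1240 / 30.22 = 41.0 nm.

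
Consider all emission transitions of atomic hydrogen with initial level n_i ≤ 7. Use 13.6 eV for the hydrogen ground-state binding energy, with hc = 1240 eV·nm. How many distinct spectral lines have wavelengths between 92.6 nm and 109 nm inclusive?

Enumerate all n_i → n_f pairs with 1 ≤ n_f < n_i ≤ 7 and compute λ = 1240 / [13.6·1·(1/n_f² − 1/n_i²)].
Lines falling in [92.6, 109] nm: 7→1 (93.08 nm), 6→1 (93.78 nm), 5→1 (94.98 nm), 4→1 (97.25 nm), 3→1 (102.6 nm).

5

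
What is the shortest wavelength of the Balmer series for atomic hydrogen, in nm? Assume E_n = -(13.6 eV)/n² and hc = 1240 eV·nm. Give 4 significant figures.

The Balmer series has lower level n_f = 2; the series limit corresponds to n_i → ∞.
ΔE_max = 13.6 × 1 / 2² = 3.400 eV.
λ_min = 1240 / 3.400 = 364.7 nm.

364.7 nm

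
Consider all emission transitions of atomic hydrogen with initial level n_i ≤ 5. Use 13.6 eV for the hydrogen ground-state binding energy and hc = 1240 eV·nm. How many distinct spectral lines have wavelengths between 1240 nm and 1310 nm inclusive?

1

Enumerate all n_i → n_f pairs with 1 ≤ n_f < n_i ≤ 5 and compute λ = 1240 / [13.6·1·(1/n_f² − 1/n_i²)].
Lines falling in [1240, 1310] nm: 5→3 (1282 nm).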